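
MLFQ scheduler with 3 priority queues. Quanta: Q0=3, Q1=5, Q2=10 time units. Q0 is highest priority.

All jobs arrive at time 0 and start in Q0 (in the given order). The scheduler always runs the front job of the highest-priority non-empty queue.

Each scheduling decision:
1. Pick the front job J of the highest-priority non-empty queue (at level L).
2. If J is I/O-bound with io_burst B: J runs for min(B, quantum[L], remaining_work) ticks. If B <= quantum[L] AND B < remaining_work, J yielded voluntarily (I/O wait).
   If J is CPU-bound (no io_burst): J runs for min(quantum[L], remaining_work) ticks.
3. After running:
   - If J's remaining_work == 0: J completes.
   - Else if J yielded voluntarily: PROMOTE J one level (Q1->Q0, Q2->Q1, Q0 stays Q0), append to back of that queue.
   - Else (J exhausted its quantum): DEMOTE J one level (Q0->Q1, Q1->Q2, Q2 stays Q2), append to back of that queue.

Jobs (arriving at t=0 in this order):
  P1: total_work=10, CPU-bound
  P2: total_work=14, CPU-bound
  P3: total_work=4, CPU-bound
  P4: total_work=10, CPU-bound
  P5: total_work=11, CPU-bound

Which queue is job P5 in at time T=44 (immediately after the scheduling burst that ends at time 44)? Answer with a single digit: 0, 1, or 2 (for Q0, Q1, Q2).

Answer: 2

Derivation:
t=0-3: P1@Q0 runs 3, rem=7, quantum used, demote→Q1. Q0=[P2,P3,P4,P5] Q1=[P1] Q2=[]
t=3-6: P2@Q0 runs 3, rem=11, quantum used, demote→Q1. Q0=[P3,P4,P5] Q1=[P1,P2] Q2=[]
t=6-9: P3@Q0 runs 3, rem=1, quantum used, demote→Q1. Q0=[P4,P5] Q1=[P1,P2,P3] Q2=[]
t=9-12: P4@Q0 runs 3, rem=7, quantum used, demote→Q1. Q0=[P5] Q1=[P1,P2,P3,P4] Q2=[]
t=12-15: P5@Q0 runs 3, rem=8, quantum used, demote→Q1. Q0=[] Q1=[P1,P2,P3,P4,P5] Q2=[]
t=15-20: P1@Q1 runs 5, rem=2, quantum used, demote→Q2. Q0=[] Q1=[P2,P3,P4,P5] Q2=[P1]
t=20-25: P2@Q1 runs 5, rem=6, quantum used, demote→Q2. Q0=[] Q1=[P3,P4,P5] Q2=[P1,P2]
t=25-26: P3@Q1 runs 1, rem=0, completes. Q0=[] Q1=[P4,P5] Q2=[P1,P2]
t=26-31: P4@Q1 runs 5, rem=2, quantum used, demote→Q2. Q0=[] Q1=[P5] Q2=[P1,P2,P4]
t=31-36: P5@Q1 runs 5, rem=3, quantum used, demote→Q2. Q0=[] Q1=[] Q2=[P1,P2,P4,P5]
t=36-38: P1@Q2 runs 2, rem=0, completes. Q0=[] Q1=[] Q2=[P2,P4,P5]
t=38-44: P2@Q2 runs 6, rem=0, completes. Q0=[] Q1=[] Q2=[P4,P5]
t=44-46: P4@Q2 runs 2, rem=0, completes. Q0=[] Q1=[] Q2=[P5]
t=46-49: P5@Q2 runs 3, rem=0, completes. Q0=[] Q1=[] Q2=[]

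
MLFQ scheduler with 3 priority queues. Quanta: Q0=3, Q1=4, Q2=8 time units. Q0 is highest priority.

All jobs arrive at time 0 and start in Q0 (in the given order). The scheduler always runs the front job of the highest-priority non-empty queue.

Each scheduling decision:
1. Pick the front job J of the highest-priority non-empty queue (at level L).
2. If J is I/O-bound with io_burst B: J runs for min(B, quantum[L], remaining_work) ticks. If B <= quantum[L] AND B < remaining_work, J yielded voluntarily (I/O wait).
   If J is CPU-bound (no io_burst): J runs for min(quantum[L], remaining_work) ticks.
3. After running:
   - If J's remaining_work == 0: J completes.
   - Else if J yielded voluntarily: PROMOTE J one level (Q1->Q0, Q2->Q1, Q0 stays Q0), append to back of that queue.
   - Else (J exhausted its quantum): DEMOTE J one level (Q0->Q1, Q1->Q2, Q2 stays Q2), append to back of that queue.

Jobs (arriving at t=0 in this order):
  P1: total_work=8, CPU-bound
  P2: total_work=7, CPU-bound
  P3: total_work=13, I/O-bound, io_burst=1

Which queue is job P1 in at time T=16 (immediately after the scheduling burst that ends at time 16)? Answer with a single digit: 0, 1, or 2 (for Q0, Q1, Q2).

Answer: 1

Derivation:
t=0-3: P1@Q0 runs 3, rem=5, quantum used, demote→Q1. Q0=[P2,P3] Q1=[P1] Q2=[]
t=3-6: P2@Q0 runs 3, rem=4, quantum used, demote→Q1. Q0=[P3] Q1=[P1,P2] Q2=[]
t=6-7: P3@Q0 runs 1, rem=12, I/O yield, promote→Q0. Q0=[P3] Q1=[P1,P2] Q2=[]
t=7-8: P3@Q0 runs 1, rem=11, I/O yield, promote→Q0. Q0=[P3] Q1=[P1,P2] Q2=[]
t=8-9: P3@Q0 runs 1, rem=10, I/O yield, promote→Q0. Q0=[P3] Q1=[P1,P2] Q2=[]
t=9-10: P3@Q0 runs 1, rem=9, I/O yield, promote→Q0. Q0=[P3] Q1=[P1,P2] Q2=[]
t=10-11: P3@Q0 runs 1, rem=8, I/O yield, promote→Q0. Q0=[P3] Q1=[P1,P2] Q2=[]
t=11-12: P3@Q0 runs 1, rem=7, I/O yield, promote→Q0. Q0=[P3] Q1=[P1,P2] Q2=[]
t=12-13: P3@Q0 runs 1, rem=6, I/O yield, promote→Q0. Q0=[P3] Q1=[P1,P2] Q2=[]
t=13-14: P3@Q0 runs 1, rem=5, I/O yield, promote→Q0. Q0=[P3] Q1=[P1,P2] Q2=[]
t=14-15: P3@Q0 runs 1, rem=4, I/O yield, promote→Q0. Q0=[P3] Q1=[P1,P2] Q2=[]
t=15-16: P3@Q0 runs 1, rem=3, I/O yield, promote→Q0. Q0=[P3] Q1=[P1,P2] Q2=[]
t=16-17: P3@Q0 runs 1, rem=2, I/O yield, promote→Q0. Q0=[P3] Q1=[P1,P2] Q2=[]
t=17-18: P3@Q0 runs 1, rem=1, I/O yield, promote→Q0. Q0=[P3] Q1=[P1,P2] Q2=[]
t=18-19: P3@Q0 runs 1, rem=0, completes. Q0=[] Q1=[P1,P2] Q2=[]
t=19-23: P1@Q1 runs 4, rem=1, quantum used, demote→Q2. Q0=[] Q1=[P2] Q2=[P1]
t=23-27: P2@Q1 runs 4, rem=0, completes. Q0=[] Q1=[] Q2=[P1]
t=27-28: P1@Q2 runs 1, rem=0, completes. Q0=[] Q1=[] Q2=[]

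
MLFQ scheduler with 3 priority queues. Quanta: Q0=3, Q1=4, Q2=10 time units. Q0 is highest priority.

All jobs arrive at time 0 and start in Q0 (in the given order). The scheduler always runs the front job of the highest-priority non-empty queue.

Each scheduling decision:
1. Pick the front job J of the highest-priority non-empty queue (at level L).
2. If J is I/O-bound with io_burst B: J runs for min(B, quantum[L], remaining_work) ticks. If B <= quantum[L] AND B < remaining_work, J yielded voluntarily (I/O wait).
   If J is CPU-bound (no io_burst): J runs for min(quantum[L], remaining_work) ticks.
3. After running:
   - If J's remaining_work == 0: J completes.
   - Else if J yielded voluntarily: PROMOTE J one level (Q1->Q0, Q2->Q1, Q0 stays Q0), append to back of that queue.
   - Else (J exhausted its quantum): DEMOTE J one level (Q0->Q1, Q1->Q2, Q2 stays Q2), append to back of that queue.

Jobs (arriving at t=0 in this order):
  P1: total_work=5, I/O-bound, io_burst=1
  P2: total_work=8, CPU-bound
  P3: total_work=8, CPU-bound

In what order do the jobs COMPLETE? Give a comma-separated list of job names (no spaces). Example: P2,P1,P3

Answer: P1,P2,P3

Derivation:
t=0-1: P1@Q0 runs 1, rem=4, I/O yield, promote→Q0. Q0=[P2,P3,P1] Q1=[] Q2=[]
t=1-4: P2@Q0 runs 3, rem=5, quantum used, demote→Q1. Q0=[P3,P1] Q1=[P2] Q2=[]
t=4-7: P3@Q0 runs 3, rem=5, quantum used, demote→Q1. Q0=[P1] Q1=[P2,P3] Q2=[]
t=7-8: P1@Q0 runs 1, rem=3, I/O yield, promote→Q0. Q0=[P1] Q1=[P2,P3] Q2=[]
t=8-9: P1@Q0 runs 1, rem=2, I/O yield, promote→Q0. Q0=[P1] Q1=[P2,P3] Q2=[]
t=9-10: P1@Q0 runs 1, rem=1, I/O yield, promote→Q0. Q0=[P1] Q1=[P2,P3] Q2=[]
t=10-11: P1@Q0 runs 1, rem=0, completes. Q0=[] Q1=[P2,P3] Q2=[]
t=11-15: P2@Q1 runs 4, rem=1, quantum used, demote→Q2. Q0=[] Q1=[P3] Q2=[P2]
t=15-19: P3@Q1 runs 4, rem=1, quantum used, demote→Q2. Q0=[] Q1=[] Q2=[P2,P3]
t=19-20: P2@Q2 runs 1, rem=0, completes. Q0=[] Q1=[] Q2=[P3]
t=20-21: P3@Q2 runs 1, rem=0, completes. Q0=[] Q1=[] Q2=[]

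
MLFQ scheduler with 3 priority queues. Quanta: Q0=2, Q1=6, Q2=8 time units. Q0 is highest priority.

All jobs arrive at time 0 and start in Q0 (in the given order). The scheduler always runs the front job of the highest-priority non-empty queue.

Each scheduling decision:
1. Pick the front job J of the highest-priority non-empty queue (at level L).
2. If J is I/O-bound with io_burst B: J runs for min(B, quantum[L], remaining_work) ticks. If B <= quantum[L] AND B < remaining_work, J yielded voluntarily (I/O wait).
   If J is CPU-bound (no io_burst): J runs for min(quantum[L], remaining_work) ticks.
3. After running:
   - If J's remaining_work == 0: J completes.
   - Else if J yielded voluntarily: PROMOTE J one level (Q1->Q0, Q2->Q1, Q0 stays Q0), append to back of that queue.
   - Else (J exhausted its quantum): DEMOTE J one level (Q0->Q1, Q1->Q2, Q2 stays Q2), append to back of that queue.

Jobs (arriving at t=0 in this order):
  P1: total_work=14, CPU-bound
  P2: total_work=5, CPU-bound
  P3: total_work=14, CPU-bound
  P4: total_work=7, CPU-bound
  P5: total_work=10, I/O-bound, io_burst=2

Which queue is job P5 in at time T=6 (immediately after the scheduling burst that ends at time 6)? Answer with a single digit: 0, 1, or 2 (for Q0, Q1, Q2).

t=0-2: P1@Q0 runs 2, rem=12, quantum used, demote→Q1. Q0=[P2,P3,P4,P5] Q1=[P1] Q2=[]
t=2-4: P2@Q0 runs 2, rem=3, quantum used, demote→Q1. Q0=[P3,P4,P5] Q1=[P1,P2] Q2=[]
t=4-6: P3@Q0 runs 2, rem=12, quantum used, demote→Q1. Q0=[P4,P5] Q1=[P1,P2,P3] Q2=[]
t=6-8: P4@Q0 runs 2, rem=5, quantum used, demote→Q1. Q0=[P5] Q1=[P1,P2,P3,P4] Q2=[]
t=8-10: P5@Q0 runs 2, rem=8, I/O yield, promote→Q0. Q0=[P5] Q1=[P1,P2,P3,P4] Q2=[]
t=10-12: P5@Q0 runs 2, rem=6, I/O yield, promote→Q0. Q0=[P5] Q1=[P1,P2,P3,P4] Q2=[]
t=12-14: P5@Q0 runs 2, rem=4, I/O yield, promote→Q0. Q0=[P5] Q1=[P1,P2,P3,P4] Q2=[]
t=14-16: P5@Q0 runs 2, rem=2, I/O yield, promote→Q0. Q0=[P5] Q1=[P1,P2,P3,P4] Q2=[]
t=16-18: P5@Q0 runs 2, rem=0, completes. Q0=[] Q1=[P1,P2,P3,P4] Q2=[]
t=18-24: P1@Q1 runs 6, rem=6, quantum used, demote→Q2. Q0=[] Q1=[P2,P3,P4] Q2=[P1]
t=24-27: P2@Q1 runs 3, rem=0, completes. Q0=[] Q1=[P3,P4] Q2=[P1]
t=27-33: P3@Q1 runs 6, rem=6, quantum used, demote→Q2. Q0=[] Q1=[P4] Q2=[P1,P3]
t=33-38: P4@Q1 runs 5, rem=0, completes. Q0=[] Q1=[] Q2=[P1,P3]
t=38-44: P1@Q2 runs 6, rem=0, completes. Q0=[] Q1=[] Q2=[P3]
t=44-50: P3@Q2 runs 6, rem=0, completes. Q0=[] Q1=[] Q2=[]

Answer: 0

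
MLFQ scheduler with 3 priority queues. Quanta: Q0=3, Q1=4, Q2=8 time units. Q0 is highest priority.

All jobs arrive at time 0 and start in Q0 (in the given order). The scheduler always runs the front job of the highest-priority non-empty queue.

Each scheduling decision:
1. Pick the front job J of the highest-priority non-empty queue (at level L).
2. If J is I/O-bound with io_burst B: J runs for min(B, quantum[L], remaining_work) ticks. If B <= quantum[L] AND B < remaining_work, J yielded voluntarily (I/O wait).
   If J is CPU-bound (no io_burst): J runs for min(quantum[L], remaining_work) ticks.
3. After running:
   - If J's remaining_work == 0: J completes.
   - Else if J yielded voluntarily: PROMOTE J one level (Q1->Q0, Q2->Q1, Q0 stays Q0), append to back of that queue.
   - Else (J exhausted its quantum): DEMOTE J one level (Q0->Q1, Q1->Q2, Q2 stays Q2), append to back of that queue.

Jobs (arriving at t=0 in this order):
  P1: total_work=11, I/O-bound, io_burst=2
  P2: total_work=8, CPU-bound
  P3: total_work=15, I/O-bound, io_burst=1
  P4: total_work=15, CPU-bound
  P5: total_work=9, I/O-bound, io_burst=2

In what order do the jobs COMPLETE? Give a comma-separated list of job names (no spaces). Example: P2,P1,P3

t=0-2: P1@Q0 runs 2, rem=9, I/O yield, promote→Q0. Q0=[P2,P3,P4,P5,P1] Q1=[] Q2=[]
t=2-5: P2@Q0 runs 3, rem=5, quantum used, demote→Q1. Q0=[P3,P4,P5,P1] Q1=[P2] Q2=[]
t=5-6: P3@Q0 runs 1, rem=14, I/O yield, promote→Q0. Q0=[P4,P5,P1,P3] Q1=[P2] Q2=[]
t=6-9: P4@Q0 runs 3, rem=12, quantum used, demote→Q1. Q0=[P5,P1,P3] Q1=[P2,P4] Q2=[]
t=9-11: P5@Q0 runs 2, rem=7, I/O yield, promote→Q0. Q0=[P1,P3,P5] Q1=[P2,P4] Q2=[]
t=11-13: P1@Q0 runs 2, rem=7, I/O yield, promote→Q0. Q0=[P3,P5,P1] Q1=[P2,P4] Q2=[]
t=13-14: P3@Q0 runs 1, rem=13, I/O yield, promote→Q0. Q0=[P5,P1,P3] Q1=[P2,P4] Q2=[]
t=14-16: P5@Q0 runs 2, rem=5, I/O yield, promote→Q0. Q0=[P1,P3,P5] Q1=[P2,P4] Q2=[]
t=16-18: P1@Q0 runs 2, rem=5, I/O yield, promote→Q0. Q0=[P3,P5,P1] Q1=[P2,P4] Q2=[]
t=18-19: P3@Q0 runs 1, rem=12, I/O yield, promote→Q0. Q0=[P5,P1,P3] Q1=[P2,P4] Q2=[]
t=19-21: P5@Q0 runs 2, rem=3, I/O yield, promote→Q0. Q0=[P1,P3,P5] Q1=[P2,P4] Q2=[]
t=21-23: P1@Q0 runs 2, rem=3, I/O yield, promote→Q0. Q0=[P3,P5,P1] Q1=[P2,P4] Q2=[]
t=23-24: P3@Q0 runs 1, rem=11, I/O yield, promote→Q0. Q0=[P5,P1,P3] Q1=[P2,P4] Q2=[]
t=24-26: P5@Q0 runs 2, rem=1, I/O yield, promote→Q0. Q0=[P1,P3,P5] Q1=[P2,P4] Q2=[]
t=26-28: P1@Q0 runs 2, rem=1, I/O yield, promote→Q0. Q0=[P3,P5,P1] Q1=[P2,P4] Q2=[]
t=28-29: P3@Q0 runs 1, rem=10, I/O yield, promote→Q0. Q0=[P5,P1,P3] Q1=[P2,P4] Q2=[]
t=29-30: P5@Q0 runs 1, rem=0, completes. Q0=[P1,P3] Q1=[P2,P4] Q2=[]
t=30-31: P1@Q0 runs 1, rem=0, completes. Q0=[P3] Q1=[P2,P4] Q2=[]
t=31-32: P3@Q0 runs 1, rem=9, I/O yield, promote→Q0. Q0=[P3] Q1=[P2,P4] Q2=[]
t=32-33: P3@Q0 runs 1, rem=8, I/O yield, promote→Q0. Q0=[P3] Q1=[P2,P4] Q2=[]
t=33-34: P3@Q0 runs 1, rem=7, I/O yield, promote→Q0. Q0=[P3] Q1=[P2,P4] Q2=[]
t=34-35: P3@Q0 runs 1, rem=6, I/O yield, promote→Q0. Q0=[P3] Q1=[P2,P4] Q2=[]
t=35-36: P3@Q0 runs 1, rem=5, I/O yield, promote→Q0. Q0=[P3] Q1=[P2,P4] Q2=[]
t=36-37: P3@Q0 runs 1, rem=4, I/O yield, promote→Q0. Q0=[P3] Q1=[P2,P4] Q2=[]
t=37-38: P3@Q0 runs 1, rem=3, I/O yield, promote→Q0. Q0=[P3] Q1=[P2,P4] Q2=[]
t=38-39: P3@Q0 runs 1, rem=2, I/O yield, promote→Q0. Q0=[P3] Q1=[P2,P4] Q2=[]
t=39-40: P3@Q0 runs 1, rem=1, I/O yield, promote→Q0. Q0=[P3] Q1=[P2,P4] Q2=[]
t=40-41: P3@Q0 runs 1, rem=0, completes. Q0=[] Q1=[P2,P4] Q2=[]
t=41-45: P2@Q1 runs 4, rem=1, quantum used, demote→Q2. Q0=[] Q1=[P4] Q2=[P2]
t=45-49: P4@Q1 runs 4, rem=8, quantum used, demote→Q2. Q0=[] Q1=[] Q2=[P2,P4]
t=49-50: P2@Q2 runs 1, rem=0, completes. Q0=[] Q1=[] Q2=[P4]
t=50-58: P4@Q2 runs 8, rem=0, completes. Q0=[] Q1=[] Q2=[]

Answer: P5,P1,P3,P2,P4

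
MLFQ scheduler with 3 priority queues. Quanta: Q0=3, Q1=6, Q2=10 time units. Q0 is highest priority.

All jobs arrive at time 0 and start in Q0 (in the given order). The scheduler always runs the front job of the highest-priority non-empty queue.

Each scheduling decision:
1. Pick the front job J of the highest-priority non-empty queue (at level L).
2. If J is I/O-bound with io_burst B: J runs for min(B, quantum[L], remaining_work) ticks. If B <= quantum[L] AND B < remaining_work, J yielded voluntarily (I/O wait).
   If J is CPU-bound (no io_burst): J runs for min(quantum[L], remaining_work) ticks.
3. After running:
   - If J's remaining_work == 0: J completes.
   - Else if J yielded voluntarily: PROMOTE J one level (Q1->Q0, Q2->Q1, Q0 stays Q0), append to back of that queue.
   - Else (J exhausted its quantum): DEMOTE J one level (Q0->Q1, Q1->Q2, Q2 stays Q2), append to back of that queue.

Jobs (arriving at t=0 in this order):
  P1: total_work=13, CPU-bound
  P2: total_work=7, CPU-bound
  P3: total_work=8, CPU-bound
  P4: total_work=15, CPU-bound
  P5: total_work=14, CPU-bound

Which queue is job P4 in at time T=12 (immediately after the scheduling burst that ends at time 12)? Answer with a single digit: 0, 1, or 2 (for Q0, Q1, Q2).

Answer: 1

Derivation:
t=0-3: P1@Q0 runs 3, rem=10, quantum used, demote→Q1. Q0=[P2,P3,P4,P5] Q1=[P1] Q2=[]
t=3-6: P2@Q0 runs 3, rem=4, quantum used, demote→Q1. Q0=[P3,P4,P5] Q1=[P1,P2] Q2=[]
t=6-9: P3@Q0 runs 3, rem=5, quantum used, demote→Q1. Q0=[P4,P5] Q1=[P1,P2,P3] Q2=[]
t=9-12: P4@Q0 runs 3, rem=12, quantum used, demote→Q1. Q0=[P5] Q1=[P1,P2,P3,P4] Q2=[]
t=12-15: P5@Q0 runs 3, rem=11, quantum used, demote→Q1. Q0=[] Q1=[P1,P2,P3,P4,P5] Q2=[]
t=15-21: P1@Q1 runs 6, rem=4, quantum used, demote→Q2. Q0=[] Q1=[P2,P3,P4,P5] Q2=[P1]
t=21-25: P2@Q1 runs 4, rem=0, completes. Q0=[] Q1=[P3,P4,P5] Q2=[P1]
t=25-30: P3@Q1 runs 5, rem=0, completes. Q0=[] Q1=[P4,P5] Q2=[P1]
t=30-36: P4@Q1 runs 6, rem=6, quantum used, demote→Q2. Q0=[] Q1=[P5] Q2=[P1,P4]
t=36-42: P5@Q1 runs 6, rem=5, quantum used, demote→Q2. Q0=[] Q1=[] Q2=[P1,P4,P5]
t=42-46: P1@Q2 runs 4, rem=0, completes. Q0=[] Q1=[] Q2=[P4,P5]
t=46-52: P4@Q2 runs 6, rem=0, completes. Q0=[] Q1=[] Q2=[P5]
t=52-57: P5@Q2 runs 5, rem=0, completes. Q0=[] Q1=[] Q2=[]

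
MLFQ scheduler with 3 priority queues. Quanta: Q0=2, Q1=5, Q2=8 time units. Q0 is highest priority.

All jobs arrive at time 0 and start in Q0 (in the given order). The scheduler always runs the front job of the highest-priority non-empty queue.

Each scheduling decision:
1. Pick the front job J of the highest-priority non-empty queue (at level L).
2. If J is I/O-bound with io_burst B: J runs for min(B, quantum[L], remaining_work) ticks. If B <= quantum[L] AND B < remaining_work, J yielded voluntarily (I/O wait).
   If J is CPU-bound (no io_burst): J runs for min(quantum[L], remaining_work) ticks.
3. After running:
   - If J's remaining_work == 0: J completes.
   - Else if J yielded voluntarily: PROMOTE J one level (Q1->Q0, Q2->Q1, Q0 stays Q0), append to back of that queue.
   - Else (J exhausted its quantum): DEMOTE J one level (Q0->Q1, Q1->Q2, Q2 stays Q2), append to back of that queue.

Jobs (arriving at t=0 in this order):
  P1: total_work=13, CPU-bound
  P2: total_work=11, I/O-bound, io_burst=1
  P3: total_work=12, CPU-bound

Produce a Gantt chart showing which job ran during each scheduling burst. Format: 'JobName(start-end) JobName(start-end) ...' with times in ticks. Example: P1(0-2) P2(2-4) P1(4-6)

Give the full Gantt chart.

t=0-2: P1@Q0 runs 2, rem=11, quantum used, demote→Q1. Q0=[P2,P3] Q1=[P1] Q2=[]
t=2-3: P2@Q0 runs 1, rem=10, I/O yield, promote→Q0. Q0=[P3,P2] Q1=[P1] Q2=[]
t=3-5: P3@Q0 runs 2, rem=10, quantum used, demote→Q1. Q0=[P2] Q1=[P1,P3] Q2=[]
t=5-6: P2@Q0 runs 1, rem=9, I/O yield, promote→Q0. Q0=[P2] Q1=[P1,P3] Q2=[]
t=6-7: P2@Q0 runs 1, rem=8, I/O yield, promote→Q0. Q0=[P2] Q1=[P1,P3] Q2=[]
t=7-8: P2@Q0 runs 1, rem=7, I/O yield, promote→Q0. Q0=[P2] Q1=[P1,P3] Q2=[]
t=8-9: P2@Q0 runs 1, rem=6, I/O yield, promote→Q0. Q0=[P2] Q1=[P1,P3] Q2=[]
t=9-10: P2@Q0 runs 1, rem=5, I/O yield, promote→Q0. Q0=[P2] Q1=[P1,P3] Q2=[]
t=10-11: P2@Q0 runs 1, rem=4, I/O yield, promote→Q0. Q0=[P2] Q1=[P1,P3] Q2=[]
t=11-12: P2@Q0 runs 1, rem=3, I/O yield, promote→Q0. Q0=[P2] Q1=[P1,P3] Q2=[]
t=12-13: P2@Q0 runs 1, rem=2, I/O yield, promote→Q0. Q0=[P2] Q1=[P1,P3] Q2=[]
t=13-14: P2@Q0 runs 1, rem=1, I/O yield, promote→Q0. Q0=[P2] Q1=[P1,P3] Q2=[]
t=14-15: P2@Q0 runs 1, rem=0, completes. Q0=[] Q1=[P1,P3] Q2=[]
t=15-20: P1@Q1 runs 5, rem=6, quantum used, demote→Q2. Q0=[] Q1=[P3] Q2=[P1]
t=20-25: P3@Q1 runs 5, rem=5, quantum used, demote→Q2. Q0=[] Q1=[] Q2=[P1,P3]
t=25-31: P1@Q2 runs 6, rem=0, completes. Q0=[] Q1=[] Q2=[P3]
t=31-36: P3@Q2 runs 5, rem=0, completes. Q0=[] Q1=[] Q2=[]

Answer: P1(0-2) P2(2-3) P3(3-5) P2(5-6) P2(6-7) P2(7-8) P2(8-9) P2(9-10) P2(10-11) P2(11-12) P2(12-13) P2(13-14) P2(14-15) P1(15-20) P3(20-25) P1(25-31) P3(31-36)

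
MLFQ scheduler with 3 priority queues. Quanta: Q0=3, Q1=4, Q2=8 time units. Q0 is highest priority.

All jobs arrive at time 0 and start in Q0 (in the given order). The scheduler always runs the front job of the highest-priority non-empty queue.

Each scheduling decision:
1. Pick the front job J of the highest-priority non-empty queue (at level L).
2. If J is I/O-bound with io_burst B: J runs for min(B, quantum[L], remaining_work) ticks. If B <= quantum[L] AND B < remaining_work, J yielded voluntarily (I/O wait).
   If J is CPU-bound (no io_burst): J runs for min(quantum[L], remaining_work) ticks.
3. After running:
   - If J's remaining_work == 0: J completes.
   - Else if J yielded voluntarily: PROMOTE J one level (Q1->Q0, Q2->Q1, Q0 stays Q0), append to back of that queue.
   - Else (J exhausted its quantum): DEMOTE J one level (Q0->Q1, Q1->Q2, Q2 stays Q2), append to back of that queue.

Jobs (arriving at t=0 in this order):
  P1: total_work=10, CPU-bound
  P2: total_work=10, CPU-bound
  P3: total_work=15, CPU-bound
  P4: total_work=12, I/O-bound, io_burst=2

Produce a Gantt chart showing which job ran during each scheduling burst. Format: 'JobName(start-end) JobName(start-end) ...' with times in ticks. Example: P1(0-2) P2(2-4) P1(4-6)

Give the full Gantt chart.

Answer: P1(0-3) P2(3-6) P3(6-9) P4(9-11) P4(11-13) P4(13-15) P4(15-17) P4(17-19) P4(19-21) P1(21-25) P2(25-29) P3(29-33) P1(33-36) P2(36-39) P3(39-47)

Derivation:
t=0-3: P1@Q0 runs 3, rem=7, quantum used, demote→Q1. Q0=[P2,P3,P4] Q1=[P1] Q2=[]
t=3-6: P2@Q0 runs 3, rem=7, quantum used, demote→Q1. Q0=[P3,P4] Q1=[P1,P2] Q2=[]
t=6-9: P3@Q0 runs 3, rem=12, quantum used, demote→Q1. Q0=[P4] Q1=[P1,P2,P3] Q2=[]
t=9-11: P4@Q0 runs 2, rem=10, I/O yield, promote→Q0. Q0=[P4] Q1=[P1,P2,P3] Q2=[]
t=11-13: P4@Q0 runs 2, rem=8, I/O yield, promote→Q0. Q0=[P4] Q1=[P1,P2,P3] Q2=[]
t=13-15: P4@Q0 runs 2, rem=6, I/O yield, promote→Q0. Q0=[P4] Q1=[P1,P2,P3] Q2=[]
t=15-17: P4@Q0 runs 2, rem=4, I/O yield, promote→Q0. Q0=[P4] Q1=[P1,P2,P3] Q2=[]
t=17-19: P4@Q0 runs 2, rem=2, I/O yield, promote→Q0. Q0=[P4] Q1=[P1,P2,P3] Q2=[]
t=19-21: P4@Q0 runs 2, rem=0, completes. Q0=[] Q1=[P1,P2,P3] Q2=[]
t=21-25: P1@Q1 runs 4, rem=3, quantum used, demote→Q2. Q0=[] Q1=[P2,P3] Q2=[P1]
t=25-29: P2@Q1 runs 4, rem=3, quantum used, demote→Q2. Q0=[] Q1=[P3] Q2=[P1,P2]
t=29-33: P3@Q1 runs 4, rem=8, quantum used, demote→Q2. Q0=[] Q1=[] Q2=[P1,P2,P3]
t=33-36: P1@Q2 runs 3, rem=0, completes. Q0=[] Q1=[] Q2=[P2,P3]
t=36-39: P2@Q2 runs 3, rem=0, completes. Q0=[] Q1=[] Q2=[P3]
t=39-47: P3@Q2 runs 8, rem=0, completes. Q0=[] Q1=[] Q2=[]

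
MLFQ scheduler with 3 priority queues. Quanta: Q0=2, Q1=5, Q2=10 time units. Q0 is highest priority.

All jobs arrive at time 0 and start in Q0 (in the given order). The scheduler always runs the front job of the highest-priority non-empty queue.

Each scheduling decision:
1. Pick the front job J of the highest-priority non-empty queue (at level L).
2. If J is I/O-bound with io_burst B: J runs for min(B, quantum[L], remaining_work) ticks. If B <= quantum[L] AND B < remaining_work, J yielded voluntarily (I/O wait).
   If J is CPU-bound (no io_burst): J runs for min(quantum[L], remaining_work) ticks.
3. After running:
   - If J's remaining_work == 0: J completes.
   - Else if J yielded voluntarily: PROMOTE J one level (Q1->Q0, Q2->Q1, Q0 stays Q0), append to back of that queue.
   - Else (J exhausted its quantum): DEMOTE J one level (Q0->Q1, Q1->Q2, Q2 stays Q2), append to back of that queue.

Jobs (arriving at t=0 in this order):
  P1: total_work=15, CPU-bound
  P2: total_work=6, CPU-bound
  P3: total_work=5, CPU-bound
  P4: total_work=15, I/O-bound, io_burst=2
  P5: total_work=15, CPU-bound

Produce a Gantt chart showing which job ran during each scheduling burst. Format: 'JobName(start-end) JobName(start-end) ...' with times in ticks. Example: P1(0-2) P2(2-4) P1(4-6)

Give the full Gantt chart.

t=0-2: P1@Q0 runs 2, rem=13, quantum used, demote→Q1. Q0=[P2,P3,P4,P5] Q1=[P1] Q2=[]
t=2-4: P2@Q0 runs 2, rem=4, quantum used, demote→Q1. Q0=[P3,P4,P5] Q1=[P1,P2] Q2=[]
t=4-6: P3@Q0 runs 2, rem=3, quantum used, demote→Q1. Q0=[P4,P5] Q1=[P1,P2,P3] Q2=[]
t=6-8: P4@Q0 runs 2, rem=13, I/O yield, promote→Q0. Q0=[P5,P4] Q1=[P1,P2,P3] Q2=[]
t=8-10: P5@Q0 runs 2, rem=13, quantum used, demote→Q1. Q0=[P4] Q1=[P1,P2,P3,P5] Q2=[]
t=10-12: P4@Q0 runs 2, rem=11, I/O yield, promote→Q0. Q0=[P4] Q1=[P1,P2,P3,P5] Q2=[]
t=12-14: P4@Q0 runs 2, rem=9, I/O yield, promote→Q0. Q0=[P4] Q1=[P1,P2,P3,P5] Q2=[]
t=14-16: P4@Q0 runs 2, rem=7, I/O yield, promote→Q0. Q0=[P4] Q1=[P1,P2,P3,P5] Q2=[]
t=16-18: P4@Q0 runs 2, rem=5, I/O yield, promote→Q0. Q0=[P4] Q1=[P1,P2,P3,P5] Q2=[]
t=18-20: P4@Q0 runs 2, rem=3, I/O yield, promote→Q0. Q0=[P4] Q1=[P1,P2,P3,P5] Q2=[]
t=20-22: P4@Q0 runs 2, rem=1, I/O yield, promote→Q0. Q0=[P4] Q1=[P1,P2,P3,P5] Q2=[]
t=22-23: P4@Q0 runs 1, rem=0, completes. Q0=[] Q1=[P1,P2,P3,P5] Q2=[]
t=23-28: P1@Q1 runs 5, rem=8, quantum used, demote→Q2. Q0=[] Q1=[P2,P3,P5] Q2=[P1]
t=28-32: P2@Q1 runs 4, rem=0, completes. Q0=[] Q1=[P3,P5] Q2=[P1]
t=32-35: P3@Q1 runs 3, rem=0, completes. Q0=[] Q1=[P5] Q2=[P1]
t=35-40: P5@Q1 runs 5, rem=8, quantum used, demote→Q2. Q0=[] Q1=[] Q2=[P1,P5]
t=40-48: P1@Q2 runs 8, rem=0, completes. Q0=[] Q1=[] Q2=[P5]
t=48-56: P5@Q2 runs 8, rem=0, completes. Q0=[] Q1=[] Q2=[]

Answer: P1(0-2) P2(2-4) P3(4-6) P4(6-8) P5(8-10) P4(10-12) P4(12-14) P4(14-16) P4(16-18) P4(18-20) P4(20-22) P4(22-23) P1(23-28) P2(28-32) P3(32-35) P5(35-40) P1(40-48) P5(48-56)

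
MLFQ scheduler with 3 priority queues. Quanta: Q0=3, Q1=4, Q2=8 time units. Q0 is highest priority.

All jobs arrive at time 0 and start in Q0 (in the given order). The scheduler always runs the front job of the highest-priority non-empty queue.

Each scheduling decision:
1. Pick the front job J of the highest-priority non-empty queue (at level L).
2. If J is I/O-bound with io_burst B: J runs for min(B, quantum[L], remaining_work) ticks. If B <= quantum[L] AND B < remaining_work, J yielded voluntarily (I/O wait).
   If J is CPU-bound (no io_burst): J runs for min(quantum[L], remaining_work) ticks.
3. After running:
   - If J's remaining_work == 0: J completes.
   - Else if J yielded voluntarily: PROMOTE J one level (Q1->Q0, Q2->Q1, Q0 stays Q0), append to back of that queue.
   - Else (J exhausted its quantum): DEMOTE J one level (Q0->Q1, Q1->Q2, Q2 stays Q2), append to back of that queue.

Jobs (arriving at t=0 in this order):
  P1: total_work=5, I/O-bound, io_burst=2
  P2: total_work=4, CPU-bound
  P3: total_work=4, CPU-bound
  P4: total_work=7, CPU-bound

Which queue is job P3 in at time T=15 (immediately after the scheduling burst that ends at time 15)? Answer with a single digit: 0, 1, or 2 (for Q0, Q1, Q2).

Answer: 1

Derivation:
t=0-2: P1@Q0 runs 2, rem=3, I/O yield, promote→Q0. Q0=[P2,P3,P4,P1] Q1=[] Q2=[]
t=2-5: P2@Q0 runs 3, rem=1, quantum used, demote→Q1. Q0=[P3,P4,P1] Q1=[P2] Q2=[]
t=5-8: P3@Q0 runs 3, rem=1, quantum used, demote→Q1. Q0=[P4,P1] Q1=[P2,P3] Q2=[]
t=8-11: P4@Q0 runs 3, rem=4, quantum used, demote→Q1. Q0=[P1] Q1=[P2,P3,P4] Q2=[]
t=11-13: P1@Q0 runs 2, rem=1, I/O yield, promote→Q0. Q0=[P1] Q1=[P2,P3,P4] Q2=[]
t=13-14: P1@Q0 runs 1, rem=0, completes. Q0=[] Q1=[P2,P3,P4] Q2=[]
t=14-15: P2@Q1 runs 1, rem=0, completes. Q0=[] Q1=[P3,P4] Q2=[]
t=15-16: P3@Q1 runs 1, rem=0, completes. Q0=[] Q1=[P4] Q2=[]
t=16-20: P4@Q1 runs 4, rem=0, completes. Q0=[] Q1=[] Q2=[]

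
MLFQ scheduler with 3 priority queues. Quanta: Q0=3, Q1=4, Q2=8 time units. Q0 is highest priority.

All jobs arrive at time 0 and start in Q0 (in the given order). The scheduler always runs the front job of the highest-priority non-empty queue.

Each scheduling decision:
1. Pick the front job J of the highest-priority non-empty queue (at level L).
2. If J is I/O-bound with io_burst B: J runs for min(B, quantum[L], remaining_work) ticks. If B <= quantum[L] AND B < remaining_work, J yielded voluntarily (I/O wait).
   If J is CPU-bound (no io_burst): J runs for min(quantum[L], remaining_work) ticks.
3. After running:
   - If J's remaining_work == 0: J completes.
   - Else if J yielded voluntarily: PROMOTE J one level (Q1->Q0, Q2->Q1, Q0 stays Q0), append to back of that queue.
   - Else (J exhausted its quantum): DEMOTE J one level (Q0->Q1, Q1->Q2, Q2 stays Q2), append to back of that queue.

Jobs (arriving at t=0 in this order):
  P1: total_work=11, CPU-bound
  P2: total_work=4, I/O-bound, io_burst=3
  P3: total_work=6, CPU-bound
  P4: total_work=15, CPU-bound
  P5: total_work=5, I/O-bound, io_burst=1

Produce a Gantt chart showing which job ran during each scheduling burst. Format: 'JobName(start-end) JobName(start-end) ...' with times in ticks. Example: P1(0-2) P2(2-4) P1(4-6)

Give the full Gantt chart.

t=0-3: P1@Q0 runs 3, rem=8, quantum used, demote→Q1. Q0=[P2,P3,P4,P5] Q1=[P1] Q2=[]
t=3-6: P2@Q0 runs 3, rem=1, I/O yield, promote→Q0. Q0=[P3,P4,P5,P2] Q1=[P1] Q2=[]
t=6-9: P3@Q0 runs 3, rem=3, quantum used, demote→Q1. Q0=[P4,P5,P2] Q1=[P1,P3] Q2=[]
t=9-12: P4@Q0 runs 3, rem=12, quantum used, demote→Q1. Q0=[P5,P2] Q1=[P1,P3,P4] Q2=[]
t=12-13: P5@Q0 runs 1, rem=4, I/O yield, promote→Q0. Q0=[P2,P5] Q1=[P1,P3,P4] Q2=[]
t=13-14: P2@Q0 runs 1, rem=0, completes. Q0=[P5] Q1=[P1,P3,P4] Q2=[]
t=14-15: P5@Q0 runs 1, rem=3, I/O yield, promote→Q0. Q0=[P5] Q1=[P1,P3,P4] Q2=[]
t=15-16: P5@Q0 runs 1, rem=2, I/O yield, promote→Q0. Q0=[P5] Q1=[P1,P3,P4] Q2=[]
t=16-17: P5@Q0 runs 1, rem=1, I/O yield, promote→Q0. Q0=[P5] Q1=[P1,P3,P4] Q2=[]
t=17-18: P5@Q0 runs 1, rem=0, completes. Q0=[] Q1=[P1,P3,P4] Q2=[]
t=18-22: P1@Q1 runs 4, rem=4, quantum used, demote→Q2. Q0=[] Q1=[P3,P4] Q2=[P1]
t=22-25: P3@Q1 runs 3, rem=0, completes. Q0=[] Q1=[P4] Q2=[P1]
t=25-29: P4@Q1 runs 4, rem=8, quantum used, demote→Q2. Q0=[] Q1=[] Q2=[P1,P4]
t=29-33: P1@Q2 runs 4, rem=0, completes. Q0=[] Q1=[] Q2=[P4]
t=33-41: P4@Q2 runs 8, rem=0, completes. Q0=[] Q1=[] Q2=[]

Answer: P1(0-3) P2(3-6) P3(6-9) P4(9-12) P5(12-13) P2(13-14) P5(14-15) P5(15-16) P5(16-17) P5(17-18) P1(18-22) P3(22-25) P4(25-29) P1(29-33) P4(33-41)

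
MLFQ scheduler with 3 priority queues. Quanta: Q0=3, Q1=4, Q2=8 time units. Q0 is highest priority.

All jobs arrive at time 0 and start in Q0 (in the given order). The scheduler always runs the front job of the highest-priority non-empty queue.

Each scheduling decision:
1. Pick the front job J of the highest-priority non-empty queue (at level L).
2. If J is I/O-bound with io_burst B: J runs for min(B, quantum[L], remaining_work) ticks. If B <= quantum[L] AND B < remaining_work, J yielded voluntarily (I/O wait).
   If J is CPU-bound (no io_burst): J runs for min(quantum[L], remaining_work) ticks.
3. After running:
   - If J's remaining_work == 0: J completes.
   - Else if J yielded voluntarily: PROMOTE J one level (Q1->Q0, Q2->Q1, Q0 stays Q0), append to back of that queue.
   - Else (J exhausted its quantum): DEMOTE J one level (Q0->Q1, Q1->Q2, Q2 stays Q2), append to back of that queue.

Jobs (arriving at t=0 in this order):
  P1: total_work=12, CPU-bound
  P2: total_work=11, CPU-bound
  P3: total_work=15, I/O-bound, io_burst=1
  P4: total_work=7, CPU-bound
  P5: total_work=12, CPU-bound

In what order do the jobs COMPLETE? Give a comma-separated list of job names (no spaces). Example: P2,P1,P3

Answer: P3,P4,P1,P2,P5

Derivation:
t=0-3: P1@Q0 runs 3, rem=9, quantum used, demote→Q1. Q0=[P2,P3,P4,P5] Q1=[P1] Q2=[]
t=3-6: P2@Q0 runs 3, rem=8, quantum used, demote→Q1. Q0=[P3,P4,P5] Q1=[P1,P2] Q2=[]
t=6-7: P3@Q0 runs 1, rem=14, I/O yield, promote→Q0. Q0=[P4,P5,P3] Q1=[P1,P2] Q2=[]
t=7-10: P4@Q0 runs 3, rem=4, quantum used, demote→Q1. Q0=[P5,P3] Q1=[P1,P2,P4] Q2=[]
t=10-13: P5@Q0 runs 3, rem=9, quantum used, demote→Q1. Q0=[P3] Q1=[P1,P2,P4,P5] Q2=[]
t=13-14: P3@Q0 runs 1, rem=13, I/O yield, promote→Q0. Q0=[P3] Q1=[P1,P2,P4,P5] Q2=[]
t=14-15: P3@Q0 runs 1, rem=12, I/O yield, promote→Q0. Q0=[P3] Q1=[P1,P2,P4,P5] Q2=[]
t=15-16: P3@Q0 runs 1, rem=11, I/O yield, promote→Q0. Q0=[P3] Q1=[P1,P2,P4,P5] Q2=[]
t=16-17: P3@Q0 runs 1, rem=10, I/O yield, promote→Q0. Q0=[P3] Q1=[P1,P2,P4,P5] Q2=[]
t=17-18: P3@Q0 runs 1, rem=9, I/O yield, promote→Q0. Q0=[P3] Q1=[P1,P2,P4,P5] Q2=[]
t=18-19: P3@Q0 runs 1, rem=8, I/O yield, promote→Q0. Q0=[P3] Q1=[P1,P2,P4,P5] Q2=[]
t=19-20: P3@Q0 runs 1, rem=7, I/O yield, promote→Q0. Q0=[P3] Q1=[P1,P2,P4,P5] Q2=[]
t=20-21: P3@Q0 runs 1, rem=6, I/O yield, promote→Q0. Q0=[P3] Q1=[P1,P2,P4,P5] Q2=[]
t=21-22: P3@Q0 runs 1, rem=5, I/O yield, promote→Q0. Q0=[P3] Q1=[P1,P2,P4,P5] Q2=[]
t=22-23: P3@Q0 runs 1, rem=4, I/O yield, promote→Q0. Q0=[P3] Q1=[P1,P2,P4,P5] Q2=[]
t=23-24: P3@Q0 runs 1, rem=3, I/O yield, promote→Q0. Q0=[P3] Q1=[P1,P2,P4,P5] Q2=[]
t=24-25: P3@Q0 runs 1, rem=2, I/O yield, promote→Q0. Q0=[P3] Q1=[P1,P2,P4,P5] Q2=[]
t=25-26: P3@Q0 runs 1, rem=1, I/O yield, promote→Q0. Q0=[P3] Q1=[P1,P2,P4,P5] Q2=[]
t=26-27: P3@Q0 runs 1, rem=0, completes. Q0=[] Q1=[P1,P2,P4,P5] Q2=[]
t=27-31: P1@Q1 runs 4, rem=5, quantum used, demote→Q2. Q0=[] Q1=[P2,P4,P5] Q2=[P1]
t=31-35: P2@Q1 runs 4, rem=4, quantum used, demote→Q2. Q0=[] Q1=[P4,P5] Q2=[P1,P2]
t=35-39: P4@Q1 runs 4, rem=0, completes. Q0=[] Q1=[P5] Q2=[P1,P2]
t=39-43: P5@Q1 runs 4, rem=5, quantum used, demote→Q2. Q0=[] Q1=[] Q2=[P1,P2,P5]
t=43-48: P1@Q2 runs 5, rem=0, completes. Q0=[] Q1=[] Q2=[P2,P5]
t=48-52: P2@Q2 runs 4, rem=0, completes. Q0=[] Q1=[] Q2=[P5]
t=52-57: P5@Q2 runs 5, rem=0, completes. Q0=[] Q1=[] Q2=[]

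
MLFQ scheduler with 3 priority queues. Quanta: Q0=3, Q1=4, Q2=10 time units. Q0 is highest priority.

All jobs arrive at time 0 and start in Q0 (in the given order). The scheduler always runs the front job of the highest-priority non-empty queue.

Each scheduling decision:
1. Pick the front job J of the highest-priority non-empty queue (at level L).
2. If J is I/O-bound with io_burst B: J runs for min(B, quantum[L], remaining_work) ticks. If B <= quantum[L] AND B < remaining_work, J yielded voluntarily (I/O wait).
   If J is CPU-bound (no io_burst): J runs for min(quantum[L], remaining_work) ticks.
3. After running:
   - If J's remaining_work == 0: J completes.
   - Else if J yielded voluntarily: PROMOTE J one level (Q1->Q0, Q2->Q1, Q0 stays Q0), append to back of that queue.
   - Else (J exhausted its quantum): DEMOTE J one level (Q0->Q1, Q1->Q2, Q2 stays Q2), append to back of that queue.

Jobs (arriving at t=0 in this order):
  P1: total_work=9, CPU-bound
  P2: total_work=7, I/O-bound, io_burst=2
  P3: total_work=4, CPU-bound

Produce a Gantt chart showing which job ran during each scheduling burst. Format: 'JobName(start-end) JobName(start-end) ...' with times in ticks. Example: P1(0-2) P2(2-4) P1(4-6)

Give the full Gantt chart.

t=0-3: P1@Q0 runs 3, rem=6, quantum used, demote→Q1. Q0=[P2,P3] Q1=[P1] Q2=[]
t=3-5: P2@Q0 runs 2, rem=5, I/O yield, promote→Q0. Q0=[P3,P2] Q1=[P1] Q2=[]
t=5-8: P3@Q0 runs 3, rem=1, quantum used, demote→Q1. Q0=[P2] Q1=[P1,P3] Q2=[]
t=8-10: P2@Q0 runs 2, rem=3, I/O yield, promote→Q0. Q0=[P2] Q1=[P1,P3] Q2=[]
t=10-12: P2@Q0 runs 2, rem=1, I/O yield, promote→Q0. Q0=[P2] Q1=[P1,P3] Q2=[]
t=12-13: P2@Q0 runs 1, rem=0, completes. Q0=[] Q1=[P1,P3] Q2=[]
t=13-17: P1@Q1 runs 4, rem=2, quantum used, demote→Q2. Q0=[] Q1=[P3] Q2=[P1]
t=17-18: P3@Q1 runs 1, rem=0, completes. Q0=[] Q1=[] Q2=[P1]
t=18-20: P1@Q2 runs 2, rem=0, completes. Q0=[] Q1=[] Q2=[]

Answer: P1(0-3) P2(3-5) P3(5-8) P2(8-10) P2(10-12) P2(12-13) P1(13-17) P3(17-18) P1(18-20)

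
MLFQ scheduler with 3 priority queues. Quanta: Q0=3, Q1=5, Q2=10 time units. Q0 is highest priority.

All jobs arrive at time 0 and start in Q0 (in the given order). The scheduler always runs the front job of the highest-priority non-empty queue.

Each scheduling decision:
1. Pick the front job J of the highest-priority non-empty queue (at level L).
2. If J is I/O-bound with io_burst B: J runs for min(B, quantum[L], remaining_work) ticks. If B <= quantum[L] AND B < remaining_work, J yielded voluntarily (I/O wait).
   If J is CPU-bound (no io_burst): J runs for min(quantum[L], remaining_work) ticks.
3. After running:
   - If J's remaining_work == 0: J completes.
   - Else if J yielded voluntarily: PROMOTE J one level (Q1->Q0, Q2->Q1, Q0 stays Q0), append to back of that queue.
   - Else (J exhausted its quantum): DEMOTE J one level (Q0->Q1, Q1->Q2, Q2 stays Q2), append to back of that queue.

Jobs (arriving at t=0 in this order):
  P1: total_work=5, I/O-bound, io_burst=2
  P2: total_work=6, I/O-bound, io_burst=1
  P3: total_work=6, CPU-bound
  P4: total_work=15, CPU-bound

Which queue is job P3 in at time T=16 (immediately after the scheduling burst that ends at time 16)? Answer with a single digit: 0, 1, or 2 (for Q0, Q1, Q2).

Answer: 1

Derivation:
t=0-2: P1@Q0 runs 2, rem=3, I/O yield, promote→Q0. Q0=[P2,P3,P4,P1] Q1=[] Q2=[]
t=2-3: P2@Q0 runs 1, rem=5, I/O yield, promote→Q0. Q0=[P3,P4,P1,P2] Q1=[] Q2=[]
t=3-6: P3@Q0 runs 3, rem=3, quantum used, demote→Q1. Q0=[P4,P1,P2] Q1=[P3] Q2=[]
t=6-9: P4@Q0 runs 3, rem=12, quantum used, demote→Q1. Q0=[P1,P2] Q1=[P3,P4] Q2=[]
t=9-11: P1@Q0 runs 2, rem=1, I/O yield, promote→Q0. Q0=[P2,P1] Q1=[P3,P4] Q2=[]
t=11-12: P2@Q0 runs 1, rem=4, I/O yield, promote→Q0. Q0=[P1,P2] Q1=[P3,P4] Q2=[]
t=12-13: P1@Q0 runs 1, rem=0, completes. Q0=[P2] Q1=[P3,P4] Q2=[]
t=13-14: P2@Q0 runs 1, rem=3, I/O yield, promote→Q0. Q0=[P2] Q1=[P3,P4] Q2=[]
t=14-15: P2@Q0 runs 1, rem=2, I/O yield, promote→Q0. Q0=[P2] Q1=[P3,P4] Q2=[]
t=15-16: P2@Q0 runs 1, rem=1, I/O yield, promote→Q0. Q0=[P2] Q1=[P3,P4] Q2=[]
t=16-17: P2@Q0 runs 1, rem=0, completes. Q0=[] Q1=[P3,P4] Q2=[]
t=17-20: P3@Q1 runs 3, rem=0, completes. Q0=[] Q1=[P4] Q2=[]
t=20-25: P4@Q1 runs 5, rem=7, quantum used, demote→Q2. Q0=[] Q1=[] Q2=[P4]
t=25-32: P4@Q2 runs 7, rem=0, completes. Q0=[] Q1=[] Q2=[]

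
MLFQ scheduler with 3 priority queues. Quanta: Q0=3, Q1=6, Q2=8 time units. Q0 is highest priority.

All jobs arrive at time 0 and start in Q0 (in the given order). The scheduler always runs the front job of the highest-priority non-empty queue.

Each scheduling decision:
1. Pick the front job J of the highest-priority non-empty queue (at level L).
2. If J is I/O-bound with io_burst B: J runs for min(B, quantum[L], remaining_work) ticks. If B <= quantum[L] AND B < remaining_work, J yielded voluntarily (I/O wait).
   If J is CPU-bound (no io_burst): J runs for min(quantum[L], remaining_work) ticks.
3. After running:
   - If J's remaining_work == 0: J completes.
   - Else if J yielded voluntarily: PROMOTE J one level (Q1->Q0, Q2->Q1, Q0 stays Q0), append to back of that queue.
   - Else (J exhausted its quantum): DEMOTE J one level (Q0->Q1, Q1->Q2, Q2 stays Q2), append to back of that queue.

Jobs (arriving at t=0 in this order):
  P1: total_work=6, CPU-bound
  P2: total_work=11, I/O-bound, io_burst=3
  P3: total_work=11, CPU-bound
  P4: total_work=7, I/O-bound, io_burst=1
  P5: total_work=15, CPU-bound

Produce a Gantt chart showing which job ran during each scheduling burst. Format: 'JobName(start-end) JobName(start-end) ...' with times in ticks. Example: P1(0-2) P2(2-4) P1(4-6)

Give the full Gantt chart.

Answer: P1(0-3) P2(3-6) P3(6-9) P4(9-10) P5(10-13) P2(13-16) P4(16-17) P2(17-20) P4(20-21) P2(21-23) P4(23-24) P4(24-25) P4(25-26) P4(26-27) P1(27-30) P3(30-36) P5(36-42) P3(42-44) P5(44-50)

Derivation:
t=0-3: P1@Q0 runs 3, rem=3, quantum used, demote→Q1. Q0=[P2,P3,P4,P5] Q1=[P1] Q2=[]
t=3-6: P2@Q0 runs 3, rem=8, I/O yield, promote→Q0. Q0=[P3,P4,P5,P2] Q1=[P1] Q2=[]
t=6-9: P3@Q0 runs 3, rem=8, quantum used, demote→Q1. Q0=[P4,P5,P2] Q1=[P1,P3] Q2=[]
t=9-10: P4@Q0 runs 1, rem=6, I/O yield, promote→Q0. Q0=[P5,P2,P4] Q1=[P1,P3] Q2=[]
t=10-13: P5@Q0 runs 3, rem=12, quantum used, demote→Q1. Q0=[P2,P4] Q1=[P1,P3,P5] Q2=[]
t=13-16: P2@Q0 runs 3, rem=5, I/O yield, promote→Q0. Q0=[P4,P2] Q1=[P1,P3,P5] Q2=[]
t=16-17: P4@Q0 runs 1, rem=5, I/O yield, promote→Q0. Q0=[P2,P4] Q1=[P1,P3,P5] Q2=[]
t=17-20: P2@Q0 runs 3, rem=2, I/O yield, promote→Q0. Q0=[P4,P2] Q1=[P1,P3,P5] Q2=[]
t=20-21: P4@Q0 runs 1, rem=4, I/O yield, promote→Q0. Q0=[P2,P4] Q1=[P1,P3,P5] Q2=[]
t=21-23: P2@Q0 runs 2, rem=0, completes. Q0=[P4] Q1=[P1,P3,P5] Q2=[]
t=23-24: P4@Q0 runs 1, rem=3, I/O yield, promote→Q0. Q0=[P4] Q1=[P1,P3,P5] Q2=[]
t=24-25: P4@Q0 runs 1, rem=2, I/O yield, promote→Q0. Q0=[P4] Q1=[P1,P3,P5] Q2=[]
t=25-26: P4@Q0 runs 1, rem=1, I/O yield, promote→Q0. Q0=[P4] Q1=[P1,P3,P5] Q2=[]
t=26-27: P4@Q0 runs 1, rem=0, completes. Q0=[] Q1=[P1,P3,P5] Q2=[]
t=27-30: P1@Q1 runs 3, rem=0, completes. Q0=[] Q1=[P3,P5] Q2=[]
t=30-36: P3@Q1 runs 6, rem=2, quantum used, demote→Q2. Q0=[] Q1=[P5] Q2=[P3]
t=36-42: P5@Q1 runs 6, rem=6, quantum used, demote→Q2. Q0=[] Q1=[] Q2=[P3,P5]
t=42-44: P3@Q2 runs 2, rem=0, completes. Q0=[] Q1=[] Q2=[P5]
t=44-50: P5@Q2 runs 6, rem=0, completes. Q0=[] Q1=[] Q2=[]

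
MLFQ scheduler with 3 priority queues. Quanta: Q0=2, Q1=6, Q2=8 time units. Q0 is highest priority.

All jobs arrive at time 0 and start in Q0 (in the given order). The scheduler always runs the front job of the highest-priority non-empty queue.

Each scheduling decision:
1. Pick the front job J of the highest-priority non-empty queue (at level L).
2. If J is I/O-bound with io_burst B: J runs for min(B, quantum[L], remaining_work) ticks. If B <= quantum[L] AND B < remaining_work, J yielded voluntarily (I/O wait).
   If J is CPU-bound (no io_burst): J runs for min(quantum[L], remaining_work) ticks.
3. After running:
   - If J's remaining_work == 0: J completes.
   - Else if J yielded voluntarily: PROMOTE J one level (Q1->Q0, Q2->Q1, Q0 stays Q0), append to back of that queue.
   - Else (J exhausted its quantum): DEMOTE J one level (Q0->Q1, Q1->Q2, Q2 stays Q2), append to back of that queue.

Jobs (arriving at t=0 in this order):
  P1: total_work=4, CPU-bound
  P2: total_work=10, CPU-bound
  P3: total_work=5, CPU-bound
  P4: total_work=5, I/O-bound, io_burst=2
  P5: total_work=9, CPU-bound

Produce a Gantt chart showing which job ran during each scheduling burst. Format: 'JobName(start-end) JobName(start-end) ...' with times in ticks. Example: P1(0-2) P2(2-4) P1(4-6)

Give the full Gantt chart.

t=0-2: P1@Q0 runs 2, rem=2, quantum used, demote→Q1. Q0=[P2,P3,P4,P5] Q1=[P1] Q2=[]
t=2-4: P2@Q0 runs 2, rem=8, quantum used, demote→Q1. Q0=[P3,P4,P5] Q1=[P1,P2] Q2=[]
t=4-6: P3@Q0 runs 2, rem=3, quantum used, demote→Q1. Q0=[P4,P5] Q1=[P1,P2,P3] Q2=[]
t=6-8: P4@Q0 runs 2, rem=3, I/O yield, promote→Q0. Q0=[P5,P4] Q1=[P1,P2,P3] Q2=[]
t=8-10: P5@Q0 runs 2, rem=7, quantum used, demote→Q1. Q0=[P4] Q1=[P1,P2,P3,P5] Q2=[]
t=10-12: P4@Q0 runs 2, rem=1, I/O yield, promote→Q0. Q0=[P4] Q1=[P1,P2,P3,P5] Q2=[]
t=12-13: P4@Q0 runs 1, rem=0, completes. Q0=[] Q1=[P1,P2,P3,P5] Q2=[]
t=13-15: P1@Q1 runs 2, rem=0, completes. Q0=[] Q1=[P2,P3,P5] Q2=[]
t=15-21: P2@Q1 runs 6, rem=2, quantum used, demote→Q2. Q0=[] Q1=[P3,P5] Q2=[P2]
t=21-24: P3@Q1 runs 3, rem=0, completes. Q0=[] Q1=[P5] Q2=[P2]
t=24-30: P5@Q1 runs 6, rem=1, quantum used, demote→Q2. Q0=[] Q1=[] Q2=[P2,P5]
t=30-32: P2@Q2 runs 2, rem=0, completes. Q0=[] Q1=[] Q2=[P5]
t=32-33: P5@Q2 runs 1, rem=0, completes. Q0=[] Q1=[] Q2=[]

Answer: P1(0-2) P2(2-4) P3(4-6) P4(6-8) P5(8-10) P4(10-12) P4(12-13) P1(13-15) P2(15-21) P3(21-24) P5(24-30) P2(30-32) P5(32-33)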